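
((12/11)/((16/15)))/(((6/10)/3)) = 225/44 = 5.11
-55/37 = -1.49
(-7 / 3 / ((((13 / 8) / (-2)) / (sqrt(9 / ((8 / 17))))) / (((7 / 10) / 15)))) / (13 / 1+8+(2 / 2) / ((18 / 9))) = 196* sqrt(34) / 41925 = 0.03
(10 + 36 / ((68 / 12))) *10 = 2780 / 17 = 163.53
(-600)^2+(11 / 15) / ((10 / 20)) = 5400022 / 15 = 360001.47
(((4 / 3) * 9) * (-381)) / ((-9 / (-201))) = -102108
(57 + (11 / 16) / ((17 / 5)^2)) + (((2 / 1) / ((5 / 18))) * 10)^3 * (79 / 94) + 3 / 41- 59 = 313685.28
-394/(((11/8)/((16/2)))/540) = -13616640/11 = -1237876.36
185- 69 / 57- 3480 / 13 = -20724 / 247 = -83.90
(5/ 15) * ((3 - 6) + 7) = 4/ 3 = 1.33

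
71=71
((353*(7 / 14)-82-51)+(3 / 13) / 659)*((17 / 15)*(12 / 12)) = 844713 / 17134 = 49.30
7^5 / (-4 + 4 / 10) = -84035 / 18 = -4668.61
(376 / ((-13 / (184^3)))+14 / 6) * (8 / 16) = -7026880421 / 78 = -90088210.53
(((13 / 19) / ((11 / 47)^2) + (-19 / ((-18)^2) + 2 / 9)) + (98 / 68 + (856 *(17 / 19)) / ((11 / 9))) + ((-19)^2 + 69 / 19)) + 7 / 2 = 12775193707 / 12662892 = 1008.87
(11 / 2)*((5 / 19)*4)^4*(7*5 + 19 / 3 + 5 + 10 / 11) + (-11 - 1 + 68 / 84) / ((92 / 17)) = 26599682535 / 83926724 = 316.94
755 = 755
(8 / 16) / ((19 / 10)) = 5 / 19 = 0.26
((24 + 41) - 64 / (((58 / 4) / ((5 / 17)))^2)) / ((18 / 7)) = 110542495 / 4374882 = 25.27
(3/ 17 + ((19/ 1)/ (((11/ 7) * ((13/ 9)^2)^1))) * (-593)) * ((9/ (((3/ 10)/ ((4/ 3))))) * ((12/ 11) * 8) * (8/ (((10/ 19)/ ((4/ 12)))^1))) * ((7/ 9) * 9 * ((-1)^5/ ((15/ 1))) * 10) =9860031684608/ 347633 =28363336.29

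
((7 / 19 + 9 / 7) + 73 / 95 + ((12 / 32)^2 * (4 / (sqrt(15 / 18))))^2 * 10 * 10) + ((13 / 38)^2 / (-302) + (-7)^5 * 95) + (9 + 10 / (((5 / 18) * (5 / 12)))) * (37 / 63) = -19494843175845 / 12210464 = -1596568.58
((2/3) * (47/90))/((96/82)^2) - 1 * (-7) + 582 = 183281567/311040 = 589.25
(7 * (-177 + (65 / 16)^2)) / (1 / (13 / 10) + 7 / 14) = -3738917 / 4224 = -885.16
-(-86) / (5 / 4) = 344 / 5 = 68.80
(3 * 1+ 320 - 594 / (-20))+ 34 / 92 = 40603 / 115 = 353.07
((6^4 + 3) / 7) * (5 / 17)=54.58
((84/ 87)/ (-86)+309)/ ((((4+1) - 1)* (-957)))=-0.08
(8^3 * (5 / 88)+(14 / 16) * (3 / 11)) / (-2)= -2581 / 176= -14.66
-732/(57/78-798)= 19032/20729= 0.92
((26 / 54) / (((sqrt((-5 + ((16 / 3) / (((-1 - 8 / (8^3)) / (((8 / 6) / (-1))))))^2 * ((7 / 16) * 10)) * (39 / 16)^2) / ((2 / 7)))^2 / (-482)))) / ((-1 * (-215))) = -6416384 / 90629480319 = -0.00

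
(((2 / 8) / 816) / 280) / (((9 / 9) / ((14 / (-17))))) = -0.00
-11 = -11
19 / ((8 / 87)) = 1653 / 8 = 206.62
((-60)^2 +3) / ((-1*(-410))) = 3603 / 410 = 8.79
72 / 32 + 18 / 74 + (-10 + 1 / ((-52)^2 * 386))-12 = -753322195 / 38618528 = -19.51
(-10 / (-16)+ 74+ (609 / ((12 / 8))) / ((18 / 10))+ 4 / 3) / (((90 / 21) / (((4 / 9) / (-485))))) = -151963 / 2357100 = -0.06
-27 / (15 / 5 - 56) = 27 / 53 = 0.51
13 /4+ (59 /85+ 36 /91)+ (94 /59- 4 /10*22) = -5233699 /1825460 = -2.87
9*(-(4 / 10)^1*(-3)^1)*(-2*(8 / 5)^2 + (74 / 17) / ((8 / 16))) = 82296 / 2125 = 38.73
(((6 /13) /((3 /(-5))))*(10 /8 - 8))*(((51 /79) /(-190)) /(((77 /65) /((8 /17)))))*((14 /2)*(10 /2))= -4050 /16511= -0.25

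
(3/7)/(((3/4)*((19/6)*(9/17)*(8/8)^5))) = 136/399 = 0.34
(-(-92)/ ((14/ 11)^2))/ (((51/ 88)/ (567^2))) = 535605048/ 17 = 31506179.29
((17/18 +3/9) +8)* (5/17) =2.73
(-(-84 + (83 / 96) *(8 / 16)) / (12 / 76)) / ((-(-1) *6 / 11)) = 3353405 / 3456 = 970.31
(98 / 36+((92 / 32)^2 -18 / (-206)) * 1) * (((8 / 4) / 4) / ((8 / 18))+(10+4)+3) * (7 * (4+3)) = 4668489455 / 474624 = 9836.18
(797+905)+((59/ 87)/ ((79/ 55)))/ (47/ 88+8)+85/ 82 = 720838906247/ 423253086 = 1703.09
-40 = -40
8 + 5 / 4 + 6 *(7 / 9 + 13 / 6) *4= 959 / 12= 79.92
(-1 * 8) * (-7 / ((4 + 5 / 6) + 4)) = 336 / 53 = 6.34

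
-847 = -847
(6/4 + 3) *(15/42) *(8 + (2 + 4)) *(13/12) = 195/8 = 24.38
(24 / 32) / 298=3 / 1192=0.00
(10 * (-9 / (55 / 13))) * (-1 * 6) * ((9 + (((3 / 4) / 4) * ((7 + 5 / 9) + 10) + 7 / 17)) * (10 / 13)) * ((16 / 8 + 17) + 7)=6064110 / 187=32428.40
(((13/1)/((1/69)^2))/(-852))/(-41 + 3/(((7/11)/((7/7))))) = 144417/72136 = 2.00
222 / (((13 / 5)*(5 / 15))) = 3330 / 13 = 256.15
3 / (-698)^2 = 3 / 487204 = 0.00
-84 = -84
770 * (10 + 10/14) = 8250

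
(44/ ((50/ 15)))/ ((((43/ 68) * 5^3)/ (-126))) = -565488/ 26875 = -21.04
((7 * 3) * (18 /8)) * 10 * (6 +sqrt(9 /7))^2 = 2430 * sqrt(7) +35235 /2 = 24046.68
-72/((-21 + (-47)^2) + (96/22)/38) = -3762/114329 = -0.03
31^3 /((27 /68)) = 2025788 /27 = 75029.19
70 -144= -74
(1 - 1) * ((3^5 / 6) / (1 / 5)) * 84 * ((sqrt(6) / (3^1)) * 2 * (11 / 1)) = 0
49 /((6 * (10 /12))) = 49 /5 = 9.80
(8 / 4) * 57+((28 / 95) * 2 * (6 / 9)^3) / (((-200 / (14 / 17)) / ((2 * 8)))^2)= 52816907482 / 463303125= 114.00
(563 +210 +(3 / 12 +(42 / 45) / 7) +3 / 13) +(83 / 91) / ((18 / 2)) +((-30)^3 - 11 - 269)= -434172941 / 16380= -26506.28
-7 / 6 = -1.17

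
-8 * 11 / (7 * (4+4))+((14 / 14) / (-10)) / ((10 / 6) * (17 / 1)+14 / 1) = -13991 / 8890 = -1.57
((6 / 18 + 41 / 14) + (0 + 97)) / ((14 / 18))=12633 / 98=128.91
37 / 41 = 0.90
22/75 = 0.29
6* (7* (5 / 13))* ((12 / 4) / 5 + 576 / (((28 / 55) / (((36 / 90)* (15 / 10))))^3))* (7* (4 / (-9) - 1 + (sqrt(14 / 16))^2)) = -11057659 / 182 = -60756.37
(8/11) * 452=3616/11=328.73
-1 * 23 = -23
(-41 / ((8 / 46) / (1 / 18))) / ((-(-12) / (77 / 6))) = -72611 / 5184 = -14.01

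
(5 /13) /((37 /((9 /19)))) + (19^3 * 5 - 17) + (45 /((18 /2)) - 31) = 313029073 /9139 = 34252.00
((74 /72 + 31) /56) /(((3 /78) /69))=1026.03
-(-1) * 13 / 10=13 / 10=1.30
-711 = -711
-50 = -50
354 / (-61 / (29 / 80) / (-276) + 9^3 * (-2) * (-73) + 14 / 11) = 3895947 / 1171380104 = 0.00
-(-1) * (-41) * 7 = -287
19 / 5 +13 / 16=369 / 80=4.61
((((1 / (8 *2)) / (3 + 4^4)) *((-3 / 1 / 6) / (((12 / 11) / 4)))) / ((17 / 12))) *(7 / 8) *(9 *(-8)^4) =-6336 / 629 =-10.07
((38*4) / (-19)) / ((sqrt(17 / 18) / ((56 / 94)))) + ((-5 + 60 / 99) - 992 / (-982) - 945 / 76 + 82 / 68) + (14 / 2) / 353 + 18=25182557671 / 7389799428 - 672*sqrt(34) / 799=-1.50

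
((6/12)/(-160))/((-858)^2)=-1/235572480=-0.00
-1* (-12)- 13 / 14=155 / 14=11.07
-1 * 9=-9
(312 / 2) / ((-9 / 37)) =-1924 / 3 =-641.33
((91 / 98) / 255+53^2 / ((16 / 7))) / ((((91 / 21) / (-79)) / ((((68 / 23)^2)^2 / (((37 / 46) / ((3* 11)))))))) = -14385569519896608 / 204831445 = -70231255.36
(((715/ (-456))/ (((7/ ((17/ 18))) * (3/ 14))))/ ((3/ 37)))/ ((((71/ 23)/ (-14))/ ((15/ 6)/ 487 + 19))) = 1049.48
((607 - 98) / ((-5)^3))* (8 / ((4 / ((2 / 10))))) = -1018 / 625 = -1.63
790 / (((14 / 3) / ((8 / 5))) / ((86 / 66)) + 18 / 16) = 271760 / 1157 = 234.88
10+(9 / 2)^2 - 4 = 105 / 4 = 26.25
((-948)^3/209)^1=-851971392/209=-4076418.14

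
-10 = -10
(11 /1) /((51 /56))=616 /51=12.08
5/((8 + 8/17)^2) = 0.07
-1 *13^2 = -169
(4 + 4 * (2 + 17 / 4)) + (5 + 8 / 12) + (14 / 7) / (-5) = 514 / 15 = 34.27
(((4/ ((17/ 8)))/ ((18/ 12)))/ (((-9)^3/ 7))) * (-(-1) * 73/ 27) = -32704/ 1003833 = -0.03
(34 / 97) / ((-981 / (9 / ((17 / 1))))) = -2 / 10573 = -0.00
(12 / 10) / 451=6 / 2255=0.00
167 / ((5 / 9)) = 1503 / 5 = 300.60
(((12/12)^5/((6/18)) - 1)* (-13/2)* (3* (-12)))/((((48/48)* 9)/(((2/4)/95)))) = 0.27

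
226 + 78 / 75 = 5676 / 25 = 227.04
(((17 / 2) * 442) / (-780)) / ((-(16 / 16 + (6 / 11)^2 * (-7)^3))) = -34969 / 733620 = -0.05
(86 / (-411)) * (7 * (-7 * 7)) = 29498 / 411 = 71.77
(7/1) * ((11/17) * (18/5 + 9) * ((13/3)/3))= 7007/85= 82.44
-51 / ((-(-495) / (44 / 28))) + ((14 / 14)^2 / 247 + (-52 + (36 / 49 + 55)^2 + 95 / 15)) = 9075195356 / 2965235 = 3060.53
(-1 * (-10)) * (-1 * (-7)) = 70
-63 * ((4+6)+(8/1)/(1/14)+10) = -8316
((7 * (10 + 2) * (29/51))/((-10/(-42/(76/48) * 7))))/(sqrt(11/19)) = 1432368 * sqrt(209)/17765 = 1165.63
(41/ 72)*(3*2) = 41/ 12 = 3.42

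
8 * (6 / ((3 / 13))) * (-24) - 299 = -5291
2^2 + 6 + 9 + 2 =21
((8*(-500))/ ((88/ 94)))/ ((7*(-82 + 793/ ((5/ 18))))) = -29375/ 133441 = -0.22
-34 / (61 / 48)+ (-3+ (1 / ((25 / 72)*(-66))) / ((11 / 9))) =-5496963 / 184525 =-29.79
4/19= 0.21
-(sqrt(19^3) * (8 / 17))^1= -152 * sqrt(19) / 17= -38.97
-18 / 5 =-3.60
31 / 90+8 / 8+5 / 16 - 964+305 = -473287 / 720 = -657.34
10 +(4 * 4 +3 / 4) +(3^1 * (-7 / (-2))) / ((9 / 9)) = 37.25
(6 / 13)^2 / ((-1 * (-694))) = 18 / 58643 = 0.00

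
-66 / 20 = -33 / 10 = -3.30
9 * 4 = 36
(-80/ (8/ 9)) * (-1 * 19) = 1710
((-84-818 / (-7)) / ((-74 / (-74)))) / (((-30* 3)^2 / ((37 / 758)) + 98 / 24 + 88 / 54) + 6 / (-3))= 919080 / 4641792659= 0.00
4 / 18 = 2 / 9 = 0.22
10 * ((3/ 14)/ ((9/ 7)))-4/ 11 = 43/ 33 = 1.30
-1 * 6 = -6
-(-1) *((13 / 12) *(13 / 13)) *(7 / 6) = 91 / 72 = 1.26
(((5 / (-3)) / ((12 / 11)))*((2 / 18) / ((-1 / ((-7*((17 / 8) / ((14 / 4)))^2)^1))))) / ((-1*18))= 15895 / 653184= 0.02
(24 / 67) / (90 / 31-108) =-124 / 36381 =-0.00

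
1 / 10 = 0.10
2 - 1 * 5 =-3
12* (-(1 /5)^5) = -12 /3125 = -0.00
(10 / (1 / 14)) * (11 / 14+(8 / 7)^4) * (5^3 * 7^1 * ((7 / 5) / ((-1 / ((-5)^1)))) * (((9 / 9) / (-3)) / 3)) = -14956250 / 63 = -237400.79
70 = 70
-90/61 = -1.48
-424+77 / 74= -31299 / 74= -422.96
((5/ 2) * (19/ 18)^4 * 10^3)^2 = 6634204312890625/ 688747536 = 9632273.03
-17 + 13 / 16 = -259 / 16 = -16.19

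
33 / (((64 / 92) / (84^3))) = 28116396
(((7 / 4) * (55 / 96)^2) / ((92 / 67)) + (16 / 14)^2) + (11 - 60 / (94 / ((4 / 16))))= 98139113243 / 7810596864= 12.56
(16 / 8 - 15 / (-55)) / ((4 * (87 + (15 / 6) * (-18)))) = 25 / 1848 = 0.01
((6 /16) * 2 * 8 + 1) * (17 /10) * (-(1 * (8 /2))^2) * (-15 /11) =2856 /11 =259.64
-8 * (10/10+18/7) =-200/7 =-28.57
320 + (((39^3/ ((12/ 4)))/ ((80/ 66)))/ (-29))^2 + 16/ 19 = 8097794684139/ 25566400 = 316735.82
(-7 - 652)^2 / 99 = 434281 / 99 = 4386.68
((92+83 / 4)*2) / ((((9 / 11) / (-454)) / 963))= -120497729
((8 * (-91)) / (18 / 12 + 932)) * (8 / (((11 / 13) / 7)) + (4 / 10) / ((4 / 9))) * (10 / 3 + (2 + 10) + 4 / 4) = -263223688 / 308055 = -854.47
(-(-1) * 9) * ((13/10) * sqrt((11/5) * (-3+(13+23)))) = 1287 * sqrt(15)/50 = 99.69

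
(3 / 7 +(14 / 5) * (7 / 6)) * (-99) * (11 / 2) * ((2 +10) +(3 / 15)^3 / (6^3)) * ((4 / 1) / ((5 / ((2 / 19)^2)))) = -15211198948 / 71071875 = -214.03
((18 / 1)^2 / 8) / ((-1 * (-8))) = 81 / 16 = 5.06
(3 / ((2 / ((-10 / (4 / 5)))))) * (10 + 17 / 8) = -7275 / 32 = -227.34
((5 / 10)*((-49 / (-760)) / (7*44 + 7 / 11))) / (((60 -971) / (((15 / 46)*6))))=-693 / 3089310320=-0.00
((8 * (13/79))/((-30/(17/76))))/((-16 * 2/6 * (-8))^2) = -663/122961920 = -0.00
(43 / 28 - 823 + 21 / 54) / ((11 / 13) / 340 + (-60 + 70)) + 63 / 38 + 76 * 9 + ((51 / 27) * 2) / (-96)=170342536481 / 282243024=603.53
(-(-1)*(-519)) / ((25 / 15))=-1557 / 5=-311.40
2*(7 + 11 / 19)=288 / 19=15.16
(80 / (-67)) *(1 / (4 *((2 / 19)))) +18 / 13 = -1264 / 871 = -1.45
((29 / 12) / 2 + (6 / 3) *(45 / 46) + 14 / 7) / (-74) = -2851 / 40848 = -0.07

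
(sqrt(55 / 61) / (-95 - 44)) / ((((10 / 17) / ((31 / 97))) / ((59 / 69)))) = -31093* sqrt(3355) / 567499470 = -0.00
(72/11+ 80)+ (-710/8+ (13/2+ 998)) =44101/44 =1002.30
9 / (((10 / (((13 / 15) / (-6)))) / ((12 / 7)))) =-39 / 175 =-0.22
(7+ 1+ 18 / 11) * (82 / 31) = 8692 / 341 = 25.49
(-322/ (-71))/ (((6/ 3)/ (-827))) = -1875.31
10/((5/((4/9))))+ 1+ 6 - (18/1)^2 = -2845/9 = -316.11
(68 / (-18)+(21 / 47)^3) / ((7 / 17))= -58592761 / 6540849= -8.96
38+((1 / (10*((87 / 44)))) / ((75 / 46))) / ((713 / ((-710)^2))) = 2424506 / 40455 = 59.93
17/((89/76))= 14.52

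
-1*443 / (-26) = 443 / 26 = 17.04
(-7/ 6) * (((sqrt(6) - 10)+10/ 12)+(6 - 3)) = 259/ 36 - 7 * sqrt(6)/ 6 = 4.34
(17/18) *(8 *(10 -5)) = 340/9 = 37.78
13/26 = 1/2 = 0.50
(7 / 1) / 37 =7 / 37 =0.19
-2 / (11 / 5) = -10 / 11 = -0.91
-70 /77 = -10 /11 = -0.91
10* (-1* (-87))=870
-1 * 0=0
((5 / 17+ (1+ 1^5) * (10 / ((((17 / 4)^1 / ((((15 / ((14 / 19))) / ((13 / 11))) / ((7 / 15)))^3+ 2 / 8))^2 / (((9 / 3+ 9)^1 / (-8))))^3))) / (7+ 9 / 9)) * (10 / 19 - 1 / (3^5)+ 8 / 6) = -112499505342046352915752201823970902283612180761999877189736529411567707494466735539515885 / 2617699494851226765874462327187134159175604834230657669131785216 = -42976478225756047896828460.00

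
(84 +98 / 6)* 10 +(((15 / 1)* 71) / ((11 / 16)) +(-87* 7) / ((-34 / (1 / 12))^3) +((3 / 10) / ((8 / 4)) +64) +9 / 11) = 3259048072733 / 1245150720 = 2617.39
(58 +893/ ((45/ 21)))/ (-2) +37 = -6011/ 30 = -200.37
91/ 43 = 2.12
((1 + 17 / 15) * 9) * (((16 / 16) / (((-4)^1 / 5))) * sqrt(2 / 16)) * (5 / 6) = -5 * sqrt(2) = -7.07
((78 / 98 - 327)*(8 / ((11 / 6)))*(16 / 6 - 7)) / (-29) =-212.70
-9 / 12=-3 / 4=-0.75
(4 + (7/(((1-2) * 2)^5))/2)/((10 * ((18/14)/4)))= 581/480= 1.21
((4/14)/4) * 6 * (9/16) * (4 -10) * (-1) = 81/56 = 1.45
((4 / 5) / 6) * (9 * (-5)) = -6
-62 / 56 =-31 / 28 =-1.11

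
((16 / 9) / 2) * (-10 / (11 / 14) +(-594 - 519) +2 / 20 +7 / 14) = -495056 / 495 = -1000.11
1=1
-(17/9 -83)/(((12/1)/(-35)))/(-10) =2555/108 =23.66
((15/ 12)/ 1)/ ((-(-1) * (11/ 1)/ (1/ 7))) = 5/ 308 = 0.02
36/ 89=0.40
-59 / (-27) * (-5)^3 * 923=-6807125 / 27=-252115.74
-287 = -287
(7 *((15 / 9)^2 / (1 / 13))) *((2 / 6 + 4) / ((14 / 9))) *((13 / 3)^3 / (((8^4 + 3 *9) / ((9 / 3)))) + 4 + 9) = 1023692150 / 111321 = 9195.86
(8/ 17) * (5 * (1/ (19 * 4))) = 10/ 323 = 0.03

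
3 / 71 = 0.04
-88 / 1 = -88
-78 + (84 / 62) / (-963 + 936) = -21776 / 279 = -78.05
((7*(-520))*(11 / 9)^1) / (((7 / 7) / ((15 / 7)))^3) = -2145000 / 49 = -43775.51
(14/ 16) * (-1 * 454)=-1589/ 4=-397.25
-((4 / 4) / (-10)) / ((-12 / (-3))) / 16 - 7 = -4479 / 640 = -7.00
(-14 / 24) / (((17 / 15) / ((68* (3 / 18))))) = -35 / 6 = -5.83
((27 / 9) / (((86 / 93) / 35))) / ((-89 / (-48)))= 234360 / 3827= 61.24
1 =1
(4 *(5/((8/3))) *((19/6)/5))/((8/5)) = 2.97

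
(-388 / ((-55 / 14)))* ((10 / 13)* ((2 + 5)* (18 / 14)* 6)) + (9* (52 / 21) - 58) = 4070842 / 1001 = 4066.78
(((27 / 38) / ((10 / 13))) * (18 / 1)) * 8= 12636 / 95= 133.01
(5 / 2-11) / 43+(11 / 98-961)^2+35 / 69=26309655499937 / 28495068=923305.59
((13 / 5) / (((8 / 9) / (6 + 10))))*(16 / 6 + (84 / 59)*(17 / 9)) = 73944 / 295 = 250.66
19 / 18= 1.06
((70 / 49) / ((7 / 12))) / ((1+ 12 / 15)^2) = 1000 / 1323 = 0.76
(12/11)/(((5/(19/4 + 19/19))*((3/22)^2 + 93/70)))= 7084/7607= 0.93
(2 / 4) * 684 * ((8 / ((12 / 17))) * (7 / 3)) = 9044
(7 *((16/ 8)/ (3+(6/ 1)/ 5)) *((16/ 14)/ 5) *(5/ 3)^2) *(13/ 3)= 5200/ 567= 9.17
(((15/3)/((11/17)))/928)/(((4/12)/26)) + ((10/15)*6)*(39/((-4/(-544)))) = 108289779/5104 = 21216.65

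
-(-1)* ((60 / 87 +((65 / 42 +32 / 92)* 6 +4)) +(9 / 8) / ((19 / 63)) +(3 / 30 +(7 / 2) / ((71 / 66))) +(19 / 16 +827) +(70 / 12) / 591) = 760570297287949 / 893376545040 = 851.34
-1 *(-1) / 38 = 1 / 38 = 0.03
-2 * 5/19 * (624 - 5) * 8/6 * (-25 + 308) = -7007080/57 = -122931.23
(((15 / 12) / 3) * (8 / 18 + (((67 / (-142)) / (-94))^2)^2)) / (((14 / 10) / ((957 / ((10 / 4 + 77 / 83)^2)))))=6976083341484204781265575 / 647485242141372608671488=10.77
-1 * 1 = -1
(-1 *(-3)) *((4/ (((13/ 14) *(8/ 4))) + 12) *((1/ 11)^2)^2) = 552/ 190333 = 0.00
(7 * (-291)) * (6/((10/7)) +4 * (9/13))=-922761/65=-14196.32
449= 449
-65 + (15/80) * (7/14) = -2077/32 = -64.91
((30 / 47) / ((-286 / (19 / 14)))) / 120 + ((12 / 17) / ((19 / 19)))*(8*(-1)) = -72264515 / 12796784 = -5.65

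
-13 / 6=-2.17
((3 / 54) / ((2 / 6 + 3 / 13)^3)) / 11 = 6591 / 234256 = 0.03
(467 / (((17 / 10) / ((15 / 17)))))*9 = 630450 / 289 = 2181.49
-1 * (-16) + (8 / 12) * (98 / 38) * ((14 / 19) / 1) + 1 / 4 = 75883 / 4332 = 17.52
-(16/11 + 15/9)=-103/33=-3.12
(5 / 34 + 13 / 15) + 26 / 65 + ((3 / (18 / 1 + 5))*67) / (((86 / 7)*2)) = 1784923 / 1008780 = 1.77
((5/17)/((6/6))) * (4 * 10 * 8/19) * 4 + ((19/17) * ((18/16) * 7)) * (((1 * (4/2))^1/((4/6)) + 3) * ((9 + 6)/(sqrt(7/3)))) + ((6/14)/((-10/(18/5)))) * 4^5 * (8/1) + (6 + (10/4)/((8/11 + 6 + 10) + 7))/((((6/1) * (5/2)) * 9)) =-991088327573/796663350 + 7695 * sqrt(21)/68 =-725.48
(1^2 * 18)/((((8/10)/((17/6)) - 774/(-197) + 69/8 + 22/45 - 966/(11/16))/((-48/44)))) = 0.01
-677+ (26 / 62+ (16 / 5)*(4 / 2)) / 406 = -6086079 / 8990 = -676.98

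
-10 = -10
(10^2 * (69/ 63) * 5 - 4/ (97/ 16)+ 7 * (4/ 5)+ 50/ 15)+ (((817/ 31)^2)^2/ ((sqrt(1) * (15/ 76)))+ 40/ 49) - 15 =32195551183318393/ 13168485939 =2444893.92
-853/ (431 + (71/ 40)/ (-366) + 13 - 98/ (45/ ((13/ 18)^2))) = -3034564560/ 1575480499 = -1.93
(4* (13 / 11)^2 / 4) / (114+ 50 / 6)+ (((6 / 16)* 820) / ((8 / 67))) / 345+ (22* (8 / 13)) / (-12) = 4045693451 / 637329264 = 6.35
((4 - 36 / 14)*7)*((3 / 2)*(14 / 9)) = 70 / 3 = 23.33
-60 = -60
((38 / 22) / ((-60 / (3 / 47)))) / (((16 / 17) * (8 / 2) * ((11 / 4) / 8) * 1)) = -323 / 227480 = -0.00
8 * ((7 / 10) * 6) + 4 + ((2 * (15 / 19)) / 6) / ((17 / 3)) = 60799 / 1615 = 37.65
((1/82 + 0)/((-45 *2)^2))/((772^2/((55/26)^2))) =121/10703853568512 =0.00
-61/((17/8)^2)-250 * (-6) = 1486.49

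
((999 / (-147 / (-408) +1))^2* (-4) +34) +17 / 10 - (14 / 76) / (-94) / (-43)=-8283961188001 / 3839900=-2157337.74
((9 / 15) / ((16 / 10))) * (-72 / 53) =-27 / 53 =-0.51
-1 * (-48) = 48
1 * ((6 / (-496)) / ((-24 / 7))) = 0.00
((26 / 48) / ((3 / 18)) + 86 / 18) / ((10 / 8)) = 289 / 45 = 6.42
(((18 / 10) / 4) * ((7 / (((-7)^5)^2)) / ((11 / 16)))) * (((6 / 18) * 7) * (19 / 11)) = 228 / 3487704605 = 0.00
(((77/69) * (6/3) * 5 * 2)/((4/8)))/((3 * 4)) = 770/207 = 3.72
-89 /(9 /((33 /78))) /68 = -979 /15912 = -0.06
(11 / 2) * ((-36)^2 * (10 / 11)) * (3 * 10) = 194400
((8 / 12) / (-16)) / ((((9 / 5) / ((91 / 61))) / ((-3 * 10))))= 2275 / 2196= 1.04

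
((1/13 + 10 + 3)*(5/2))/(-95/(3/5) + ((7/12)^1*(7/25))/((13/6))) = -63750/308603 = -0.21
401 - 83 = 318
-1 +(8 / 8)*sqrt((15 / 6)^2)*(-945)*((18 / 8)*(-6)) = 31892.75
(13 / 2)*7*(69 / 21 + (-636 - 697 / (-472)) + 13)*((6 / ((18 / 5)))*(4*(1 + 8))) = -398318115 / 236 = -1687788.62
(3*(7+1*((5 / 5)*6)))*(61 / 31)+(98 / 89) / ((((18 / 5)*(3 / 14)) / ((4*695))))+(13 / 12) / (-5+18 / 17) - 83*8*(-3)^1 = 120515236073 / 19964124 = 6036.59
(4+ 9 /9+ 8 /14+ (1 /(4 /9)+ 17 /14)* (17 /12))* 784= 24647 /3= 8215.67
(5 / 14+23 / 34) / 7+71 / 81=69106 / 67473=1.02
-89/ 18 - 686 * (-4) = 49303/ 18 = 2739.06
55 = 55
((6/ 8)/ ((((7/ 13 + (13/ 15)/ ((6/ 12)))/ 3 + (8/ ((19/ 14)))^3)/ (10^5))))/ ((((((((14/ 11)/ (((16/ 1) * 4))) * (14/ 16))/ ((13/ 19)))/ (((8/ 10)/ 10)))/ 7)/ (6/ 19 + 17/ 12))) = 13916.88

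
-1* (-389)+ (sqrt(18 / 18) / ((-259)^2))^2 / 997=1745194420954314 / 4486360979317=389.00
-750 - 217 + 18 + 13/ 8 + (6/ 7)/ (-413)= -21910937/ 23128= -947.38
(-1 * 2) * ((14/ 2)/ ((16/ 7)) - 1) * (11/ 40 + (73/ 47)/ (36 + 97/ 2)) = -3076029/ 2541760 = -1.21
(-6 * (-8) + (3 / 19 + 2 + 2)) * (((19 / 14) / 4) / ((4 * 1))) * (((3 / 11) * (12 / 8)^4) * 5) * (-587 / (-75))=47119077 / 197120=239.04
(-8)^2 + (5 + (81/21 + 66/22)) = 531/7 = 75.86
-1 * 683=-683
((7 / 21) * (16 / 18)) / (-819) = -8 / 22113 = -0.00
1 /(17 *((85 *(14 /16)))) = 8 /10115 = 0.00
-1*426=-426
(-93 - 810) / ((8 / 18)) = -8127 / 4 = -2031.75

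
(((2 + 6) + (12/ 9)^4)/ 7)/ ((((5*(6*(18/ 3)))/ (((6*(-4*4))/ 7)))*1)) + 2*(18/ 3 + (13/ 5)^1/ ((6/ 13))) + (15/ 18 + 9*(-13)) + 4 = -10599787/ 119070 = -89.02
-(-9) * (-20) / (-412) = 45 / 103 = 0.44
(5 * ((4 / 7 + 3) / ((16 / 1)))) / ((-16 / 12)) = -375 / 448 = -0.84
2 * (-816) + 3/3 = -1631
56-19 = 37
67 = 67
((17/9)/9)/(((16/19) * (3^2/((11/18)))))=3553/209952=0.02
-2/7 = -0.29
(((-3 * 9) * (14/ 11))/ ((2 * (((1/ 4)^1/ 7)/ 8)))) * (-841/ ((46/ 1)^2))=8901144/ 5819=1529.67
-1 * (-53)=53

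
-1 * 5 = -5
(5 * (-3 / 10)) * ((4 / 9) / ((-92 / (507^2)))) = 85683 / 46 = 1862.67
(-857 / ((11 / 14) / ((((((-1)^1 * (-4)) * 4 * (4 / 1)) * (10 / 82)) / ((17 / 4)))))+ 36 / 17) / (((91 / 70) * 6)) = -256.53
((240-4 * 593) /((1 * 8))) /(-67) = 3.98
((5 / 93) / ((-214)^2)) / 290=1 / 247023624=0.00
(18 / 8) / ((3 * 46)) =3 / 184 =0.02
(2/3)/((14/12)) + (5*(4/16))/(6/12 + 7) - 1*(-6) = 283/42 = 6.74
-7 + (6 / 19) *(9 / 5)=-611 / 95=-6.43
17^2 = 289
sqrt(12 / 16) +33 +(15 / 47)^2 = sqrt(3) / 2 +73122 / 2209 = 33.97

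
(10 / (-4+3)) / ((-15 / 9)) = 6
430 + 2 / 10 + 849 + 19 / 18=115223 / 90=1280.26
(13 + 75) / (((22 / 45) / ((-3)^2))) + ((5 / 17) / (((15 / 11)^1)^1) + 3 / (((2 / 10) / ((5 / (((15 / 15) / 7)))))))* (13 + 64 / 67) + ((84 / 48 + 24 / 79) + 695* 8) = 921716009 / 63516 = 14511.56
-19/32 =-0.59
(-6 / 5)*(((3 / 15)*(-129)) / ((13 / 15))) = 2322 / 65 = 35.72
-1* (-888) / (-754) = -444 / 377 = -1.18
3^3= 27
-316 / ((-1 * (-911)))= -316 / 911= -0.35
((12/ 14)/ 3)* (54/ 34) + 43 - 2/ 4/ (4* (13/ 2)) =268773/ 6188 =43.43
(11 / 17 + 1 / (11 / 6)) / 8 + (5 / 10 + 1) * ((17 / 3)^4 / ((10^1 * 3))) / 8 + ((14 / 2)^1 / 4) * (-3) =3256207 / 2423520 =1.34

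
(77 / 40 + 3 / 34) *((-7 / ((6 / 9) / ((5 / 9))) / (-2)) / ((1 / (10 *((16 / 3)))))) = 47915 / 153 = 313.17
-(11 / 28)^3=-1331 / 21952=-0.06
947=947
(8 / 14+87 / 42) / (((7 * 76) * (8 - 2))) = 37 / 44688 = 0.00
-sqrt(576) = -24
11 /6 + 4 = 35 /6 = 5.83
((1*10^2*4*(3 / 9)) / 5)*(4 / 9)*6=71.11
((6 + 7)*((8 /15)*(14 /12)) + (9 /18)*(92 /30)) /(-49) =-433 /2205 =-0.20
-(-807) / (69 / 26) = 6994 / 23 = 304.09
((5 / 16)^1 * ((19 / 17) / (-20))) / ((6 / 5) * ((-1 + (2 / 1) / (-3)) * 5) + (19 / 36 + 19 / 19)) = 0.00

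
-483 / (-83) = 483 / 83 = 5.82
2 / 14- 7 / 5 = -44 / 35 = -1.26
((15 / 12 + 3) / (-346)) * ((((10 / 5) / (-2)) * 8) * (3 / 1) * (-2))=-102 / 173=-0.59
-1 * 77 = -77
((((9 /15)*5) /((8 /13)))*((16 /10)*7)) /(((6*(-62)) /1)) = -0.15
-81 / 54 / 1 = -1.50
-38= -38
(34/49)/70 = 0.01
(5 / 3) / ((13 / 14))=70 / 39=1.79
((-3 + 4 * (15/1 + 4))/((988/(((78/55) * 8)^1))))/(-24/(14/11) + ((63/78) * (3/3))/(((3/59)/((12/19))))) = -0.09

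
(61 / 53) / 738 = 61 / 39114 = 0.00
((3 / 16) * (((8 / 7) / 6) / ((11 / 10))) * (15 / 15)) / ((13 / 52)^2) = 0.52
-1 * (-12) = 12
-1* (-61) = 61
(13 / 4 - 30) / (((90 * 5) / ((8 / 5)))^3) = -1712 / 1423828125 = -0.00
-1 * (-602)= 602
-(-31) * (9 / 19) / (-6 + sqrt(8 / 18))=-837 / 304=-2.75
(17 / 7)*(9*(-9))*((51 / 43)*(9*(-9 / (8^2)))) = 5688387 / 19264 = 295.29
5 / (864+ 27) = 5 / 891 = 0.01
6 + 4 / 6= 20 / 3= 6.67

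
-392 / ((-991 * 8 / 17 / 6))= 4998 / 991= 5.04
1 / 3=0.33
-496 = -496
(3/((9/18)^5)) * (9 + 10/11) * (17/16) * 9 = 100062/11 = 9096.55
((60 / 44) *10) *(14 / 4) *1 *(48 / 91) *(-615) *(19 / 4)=-10516500 / 143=-73541.96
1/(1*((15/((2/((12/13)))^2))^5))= 137858491849/45916502400000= 0.00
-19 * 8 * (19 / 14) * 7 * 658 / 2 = -475076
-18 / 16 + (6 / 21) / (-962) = -30311 / 26936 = -1.13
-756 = -756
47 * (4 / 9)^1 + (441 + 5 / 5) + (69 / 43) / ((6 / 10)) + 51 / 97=17496518 / 37539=466.09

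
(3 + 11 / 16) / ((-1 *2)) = -59 / 32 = -1.84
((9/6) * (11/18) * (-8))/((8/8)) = -22/3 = -7.33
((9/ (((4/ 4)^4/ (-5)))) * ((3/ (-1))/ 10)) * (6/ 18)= 9/ 2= 4.50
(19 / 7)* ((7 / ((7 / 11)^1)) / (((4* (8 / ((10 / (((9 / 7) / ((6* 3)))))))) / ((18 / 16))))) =9405 / 64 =146.95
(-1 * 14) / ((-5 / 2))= 28 / 5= 5.60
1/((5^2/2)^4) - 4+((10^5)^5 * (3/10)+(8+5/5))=1171875000000000000000001953141/390625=3000000000000000000000005.00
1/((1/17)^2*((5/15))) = 867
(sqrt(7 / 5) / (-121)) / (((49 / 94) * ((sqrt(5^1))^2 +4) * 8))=-47 * sqrt(35) / 1067220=-0.00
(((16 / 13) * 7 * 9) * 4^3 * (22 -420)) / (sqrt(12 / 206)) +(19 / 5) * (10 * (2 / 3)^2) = 152 / 9 -4279296 * sqrt(618) / 13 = -8183184.00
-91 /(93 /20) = -1820 /93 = -19.57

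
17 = 17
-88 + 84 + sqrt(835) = 24.90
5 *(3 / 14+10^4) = 700015 / 14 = 50001.07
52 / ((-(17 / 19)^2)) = -18772 / 289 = -64.96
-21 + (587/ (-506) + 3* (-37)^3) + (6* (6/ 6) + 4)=-76897407/ 506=-151971.16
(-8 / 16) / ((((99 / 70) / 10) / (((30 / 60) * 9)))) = -15.91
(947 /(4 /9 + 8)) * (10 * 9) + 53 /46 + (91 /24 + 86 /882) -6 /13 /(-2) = 202395832993 /20042568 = 10098.30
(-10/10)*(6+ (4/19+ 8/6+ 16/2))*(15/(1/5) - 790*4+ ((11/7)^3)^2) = 106667195048/2235331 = 47718.75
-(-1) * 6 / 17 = 0.35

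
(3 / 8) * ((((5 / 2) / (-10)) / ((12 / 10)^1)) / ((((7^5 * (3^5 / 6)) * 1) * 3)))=-5 / 130691232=-0.00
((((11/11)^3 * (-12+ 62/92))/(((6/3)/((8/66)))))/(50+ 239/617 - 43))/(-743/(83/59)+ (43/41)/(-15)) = 5469590855/31093404190376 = 0.00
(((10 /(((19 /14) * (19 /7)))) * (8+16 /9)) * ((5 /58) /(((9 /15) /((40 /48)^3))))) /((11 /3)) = 1531250 /2543967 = 0.60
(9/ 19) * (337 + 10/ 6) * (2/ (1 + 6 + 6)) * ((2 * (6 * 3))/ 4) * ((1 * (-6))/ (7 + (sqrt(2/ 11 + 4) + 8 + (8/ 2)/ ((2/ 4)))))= -53.21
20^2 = 400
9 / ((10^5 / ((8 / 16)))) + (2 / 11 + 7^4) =5282600099 / 2200000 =2401.18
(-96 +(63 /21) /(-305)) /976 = -29283 /297680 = -0.10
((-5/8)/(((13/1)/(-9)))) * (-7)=-315/104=-3.03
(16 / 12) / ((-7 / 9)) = -12 / 7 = -1.71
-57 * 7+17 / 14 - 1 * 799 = -16755 / 14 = -1196.79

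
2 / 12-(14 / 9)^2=-365 / 162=-2.25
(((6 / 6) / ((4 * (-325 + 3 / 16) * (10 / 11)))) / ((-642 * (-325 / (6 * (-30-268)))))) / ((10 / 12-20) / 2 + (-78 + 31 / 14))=-550704 / 6479919077125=-0.00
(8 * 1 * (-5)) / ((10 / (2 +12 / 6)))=-16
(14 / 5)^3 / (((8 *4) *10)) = 343 / 5000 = 0.07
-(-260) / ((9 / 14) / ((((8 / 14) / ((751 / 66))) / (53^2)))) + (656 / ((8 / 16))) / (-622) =-4137380752 / 1968218547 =-2.10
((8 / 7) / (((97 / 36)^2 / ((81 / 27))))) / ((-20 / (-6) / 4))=186624 / 329315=0.57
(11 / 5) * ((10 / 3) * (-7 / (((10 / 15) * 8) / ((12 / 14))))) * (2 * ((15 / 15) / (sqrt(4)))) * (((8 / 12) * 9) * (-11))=1089 / 2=544.50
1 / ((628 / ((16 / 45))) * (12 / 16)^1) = 16 / 21195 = 0.00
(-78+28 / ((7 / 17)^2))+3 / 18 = 3667 / 42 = 87.31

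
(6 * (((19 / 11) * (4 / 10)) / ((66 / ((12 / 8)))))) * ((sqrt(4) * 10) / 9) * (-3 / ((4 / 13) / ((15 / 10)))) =-741 / 242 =-3.06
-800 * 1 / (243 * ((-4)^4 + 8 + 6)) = -0.01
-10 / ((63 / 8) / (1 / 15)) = -16 / 189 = -0.08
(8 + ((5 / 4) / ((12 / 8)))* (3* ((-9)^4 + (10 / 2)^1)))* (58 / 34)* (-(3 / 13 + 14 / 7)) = -62496.57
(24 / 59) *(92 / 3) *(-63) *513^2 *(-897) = 10945750312224 / 59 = 185521191732.61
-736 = -736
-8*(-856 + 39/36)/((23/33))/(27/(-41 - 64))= -7899430/207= -38161.50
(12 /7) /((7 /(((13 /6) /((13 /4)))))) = 8 /49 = 0.16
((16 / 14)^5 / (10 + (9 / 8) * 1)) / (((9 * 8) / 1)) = 32768 / 13462407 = 0.00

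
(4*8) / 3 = 10.67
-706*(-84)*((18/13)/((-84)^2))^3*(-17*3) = -54009/2363198656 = -0.00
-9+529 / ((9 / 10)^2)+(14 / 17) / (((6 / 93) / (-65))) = -255598 / 1377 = -185.62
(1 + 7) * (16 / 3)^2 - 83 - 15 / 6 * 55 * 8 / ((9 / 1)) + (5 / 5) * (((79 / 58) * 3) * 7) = 50.94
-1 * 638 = -638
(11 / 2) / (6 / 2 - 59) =-11 / 112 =-0.10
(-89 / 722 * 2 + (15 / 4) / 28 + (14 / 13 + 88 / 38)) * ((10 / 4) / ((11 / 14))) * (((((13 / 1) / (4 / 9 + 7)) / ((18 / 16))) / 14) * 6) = 25861125 / 3724798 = 6.94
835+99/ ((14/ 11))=12779/ 14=912.79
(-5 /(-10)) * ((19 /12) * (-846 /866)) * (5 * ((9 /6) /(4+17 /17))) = -8037 /6928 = -1.16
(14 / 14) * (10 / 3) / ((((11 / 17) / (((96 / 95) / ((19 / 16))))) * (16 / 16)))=17408 / 3971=4.38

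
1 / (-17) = -1 / 17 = -0.06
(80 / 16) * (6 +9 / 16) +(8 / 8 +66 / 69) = 12795 / 368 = 34.77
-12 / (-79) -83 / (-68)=7373 / 5372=1.37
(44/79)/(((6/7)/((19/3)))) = 2926/711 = 4.12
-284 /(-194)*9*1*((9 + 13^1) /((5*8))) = 7029 /970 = 7.25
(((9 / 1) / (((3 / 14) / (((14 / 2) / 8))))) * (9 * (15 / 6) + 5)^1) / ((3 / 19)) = 51205 / 8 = 6400.62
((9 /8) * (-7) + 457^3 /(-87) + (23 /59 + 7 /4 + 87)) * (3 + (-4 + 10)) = -135138682911 /13688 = -9872785.13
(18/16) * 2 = 9/4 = 2.25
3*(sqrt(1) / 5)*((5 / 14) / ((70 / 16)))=12 / 245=0.05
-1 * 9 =-9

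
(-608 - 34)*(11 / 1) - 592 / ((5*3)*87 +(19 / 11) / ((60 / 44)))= -69190854 / 9797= -7062.45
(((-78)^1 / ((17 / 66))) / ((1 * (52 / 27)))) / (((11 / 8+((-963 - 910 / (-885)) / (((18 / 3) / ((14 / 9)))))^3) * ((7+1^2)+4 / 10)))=176817850245180 / 146536259323284811043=0.00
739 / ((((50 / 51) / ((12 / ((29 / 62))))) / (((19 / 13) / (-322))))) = -133192926 / 1517425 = -87.78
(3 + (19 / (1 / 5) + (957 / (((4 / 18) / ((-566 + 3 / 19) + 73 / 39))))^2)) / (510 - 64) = 13225939374.55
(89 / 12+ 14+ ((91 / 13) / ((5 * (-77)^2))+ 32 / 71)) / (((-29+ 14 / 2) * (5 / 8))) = -78903137 / 49613025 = -1.59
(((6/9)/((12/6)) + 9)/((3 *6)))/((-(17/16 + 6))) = -224/3051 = -0.07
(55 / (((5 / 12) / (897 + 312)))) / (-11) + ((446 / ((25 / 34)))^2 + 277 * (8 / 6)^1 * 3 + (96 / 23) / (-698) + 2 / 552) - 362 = 21320897863429 / 60202500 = 354153.03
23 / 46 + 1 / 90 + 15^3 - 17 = 151133 / 45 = 3358.51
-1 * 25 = -25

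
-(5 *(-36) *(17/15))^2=-41616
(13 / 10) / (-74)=-0.02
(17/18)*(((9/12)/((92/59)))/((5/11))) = 11033/11040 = 1.00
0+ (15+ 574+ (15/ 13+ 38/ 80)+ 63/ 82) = 12608587/ 21320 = 591.40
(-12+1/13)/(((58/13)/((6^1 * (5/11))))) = -2325/319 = -7.29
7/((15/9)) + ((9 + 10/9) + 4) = 18.31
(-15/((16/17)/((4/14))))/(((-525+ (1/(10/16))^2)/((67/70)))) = 85425/10239824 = 0.01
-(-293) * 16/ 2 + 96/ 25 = 58696/ 25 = 2347.84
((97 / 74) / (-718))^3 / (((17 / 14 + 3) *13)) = -0.00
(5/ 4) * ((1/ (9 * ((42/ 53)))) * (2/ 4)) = 265/ 3024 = 0.09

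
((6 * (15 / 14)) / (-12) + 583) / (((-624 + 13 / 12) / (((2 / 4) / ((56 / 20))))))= -48927 / 293020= -0.17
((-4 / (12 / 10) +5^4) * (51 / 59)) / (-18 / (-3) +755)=31705 / 44899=0.71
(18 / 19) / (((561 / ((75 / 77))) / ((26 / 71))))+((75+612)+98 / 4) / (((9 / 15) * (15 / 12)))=55281453446 / 58272753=948.67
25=25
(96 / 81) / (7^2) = 32 / 1323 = 0.02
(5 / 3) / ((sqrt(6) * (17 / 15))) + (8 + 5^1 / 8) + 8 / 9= 25 * sqrt(6) / 102 + 685 / 72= 10.11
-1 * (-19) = 19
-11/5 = -2.20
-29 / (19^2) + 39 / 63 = 0.54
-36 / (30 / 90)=-108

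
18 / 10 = 9 / 5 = 1.80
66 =66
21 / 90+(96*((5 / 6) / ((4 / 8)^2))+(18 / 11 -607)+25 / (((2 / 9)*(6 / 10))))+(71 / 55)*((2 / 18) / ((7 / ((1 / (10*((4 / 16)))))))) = -1691303 / 17325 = -97.62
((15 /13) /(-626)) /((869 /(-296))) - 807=-2853518307 /3535961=-807.00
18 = 18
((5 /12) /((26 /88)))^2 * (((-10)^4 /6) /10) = 1512500 /4563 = 331.47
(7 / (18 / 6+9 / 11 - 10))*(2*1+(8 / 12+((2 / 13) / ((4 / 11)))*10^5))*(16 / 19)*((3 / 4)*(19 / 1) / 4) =-31764502 / 221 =-143730.78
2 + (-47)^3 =-103821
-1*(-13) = 13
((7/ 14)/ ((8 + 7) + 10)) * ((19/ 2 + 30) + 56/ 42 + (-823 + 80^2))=33707/ 300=112.36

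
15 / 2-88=-161 / 2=-80.50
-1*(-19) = 19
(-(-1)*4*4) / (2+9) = 1.45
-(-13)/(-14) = -13/14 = -0.93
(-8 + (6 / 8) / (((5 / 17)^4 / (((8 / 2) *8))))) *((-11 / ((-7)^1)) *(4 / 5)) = 87978176 / 21875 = 4021.86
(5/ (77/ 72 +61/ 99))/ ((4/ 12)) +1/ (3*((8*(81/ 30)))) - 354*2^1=-20158835/ 28836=-699.09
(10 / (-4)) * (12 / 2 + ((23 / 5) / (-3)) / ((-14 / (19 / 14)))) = -18077 / 1176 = -15.37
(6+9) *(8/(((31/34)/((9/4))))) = 9180/31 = 296.13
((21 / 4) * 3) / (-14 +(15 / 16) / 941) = -237132 / 210769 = -1.13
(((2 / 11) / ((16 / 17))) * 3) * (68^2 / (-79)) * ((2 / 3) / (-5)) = 19652 / 4345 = 4.52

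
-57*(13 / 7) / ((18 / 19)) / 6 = -18.62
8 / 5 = 1.60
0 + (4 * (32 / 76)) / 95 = 32 / 1805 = 0.02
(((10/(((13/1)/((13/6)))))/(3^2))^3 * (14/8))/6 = 875/472392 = 0.00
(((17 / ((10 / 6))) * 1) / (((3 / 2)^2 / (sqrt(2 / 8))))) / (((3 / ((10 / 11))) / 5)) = 340 / 99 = 3.43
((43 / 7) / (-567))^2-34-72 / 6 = -46.00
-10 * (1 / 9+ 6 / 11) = -650 / 99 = -6.57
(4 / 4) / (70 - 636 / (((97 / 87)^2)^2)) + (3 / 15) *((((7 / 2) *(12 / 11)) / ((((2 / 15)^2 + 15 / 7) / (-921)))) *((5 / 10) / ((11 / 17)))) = -284722388082053303 / 1131945408257158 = -251.53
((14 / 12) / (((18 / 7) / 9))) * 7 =343 / 12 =28.58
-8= -8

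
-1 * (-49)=49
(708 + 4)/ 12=178/ 3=59.33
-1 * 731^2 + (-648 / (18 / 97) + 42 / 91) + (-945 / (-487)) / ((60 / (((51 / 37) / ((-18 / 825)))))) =-1007926577441 / 1873976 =-537854.58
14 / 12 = 7 / 6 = 1.17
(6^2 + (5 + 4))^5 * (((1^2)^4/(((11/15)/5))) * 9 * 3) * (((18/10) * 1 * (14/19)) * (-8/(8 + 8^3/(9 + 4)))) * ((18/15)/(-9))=2331697387500/2299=1014222439.10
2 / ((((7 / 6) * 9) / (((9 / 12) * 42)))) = 6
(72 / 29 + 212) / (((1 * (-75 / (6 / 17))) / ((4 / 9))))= -9952 / 22185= -0.45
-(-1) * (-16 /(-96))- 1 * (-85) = 511 /6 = 85.17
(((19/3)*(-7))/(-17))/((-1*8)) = -133/408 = -0.33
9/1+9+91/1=109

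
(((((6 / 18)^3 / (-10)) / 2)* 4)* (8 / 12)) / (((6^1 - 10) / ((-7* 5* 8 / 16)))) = -7 / 324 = -0.02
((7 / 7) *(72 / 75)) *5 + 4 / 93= 2252 / 465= 4.84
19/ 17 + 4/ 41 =847/ 697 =1.22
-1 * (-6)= 6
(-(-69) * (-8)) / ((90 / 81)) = -2484 / 5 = -496.80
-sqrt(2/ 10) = -sqrt(5)/ 5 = -0.45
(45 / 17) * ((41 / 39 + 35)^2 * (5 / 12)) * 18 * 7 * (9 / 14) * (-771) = -257198718825 / 2873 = -89522700.60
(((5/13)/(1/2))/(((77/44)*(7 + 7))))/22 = 10/7007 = 0.00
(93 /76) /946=93 /71896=0.00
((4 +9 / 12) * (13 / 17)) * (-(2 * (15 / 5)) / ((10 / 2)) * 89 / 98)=-65949 / 16660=-3.96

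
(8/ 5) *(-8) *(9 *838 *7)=-3378816/ 5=-675763.20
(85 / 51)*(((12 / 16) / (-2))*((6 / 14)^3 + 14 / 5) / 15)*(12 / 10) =-4937 / 34300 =-0.14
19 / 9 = 2.11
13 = 13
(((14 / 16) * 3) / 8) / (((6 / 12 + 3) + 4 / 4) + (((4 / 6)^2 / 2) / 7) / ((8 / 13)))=1323 / 18352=0.07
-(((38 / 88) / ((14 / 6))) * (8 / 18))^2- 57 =-3041938 / 53361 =-57.01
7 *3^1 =21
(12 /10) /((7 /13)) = 78 /35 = 2.23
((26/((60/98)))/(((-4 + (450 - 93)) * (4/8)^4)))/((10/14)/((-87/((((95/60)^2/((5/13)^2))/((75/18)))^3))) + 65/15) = 21485520000000000/42203689378171051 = 0.51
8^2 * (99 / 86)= 3168 / 43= 73.67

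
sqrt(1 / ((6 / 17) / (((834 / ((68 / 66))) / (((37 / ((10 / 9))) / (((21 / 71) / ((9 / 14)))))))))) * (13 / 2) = 91 * sqrt(40166830) / 15762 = 36.59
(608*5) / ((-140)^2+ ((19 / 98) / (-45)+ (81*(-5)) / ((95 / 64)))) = 254721600 / 1619422199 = 0.16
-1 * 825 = -825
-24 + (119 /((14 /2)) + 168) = 161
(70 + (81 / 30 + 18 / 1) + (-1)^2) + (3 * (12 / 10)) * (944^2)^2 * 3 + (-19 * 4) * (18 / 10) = 85765324013117 / 10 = 8576532401311.70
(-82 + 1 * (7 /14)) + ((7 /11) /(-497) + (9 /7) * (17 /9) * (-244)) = -7370311 /10934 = -674.07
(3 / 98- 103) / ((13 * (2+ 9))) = -10091 / 14014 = -0.72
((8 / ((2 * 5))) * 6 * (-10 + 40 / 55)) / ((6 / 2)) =-14.84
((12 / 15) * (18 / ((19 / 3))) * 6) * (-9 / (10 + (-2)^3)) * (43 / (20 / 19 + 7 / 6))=-1504656 / 1265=-1189.45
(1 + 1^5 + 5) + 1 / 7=50 / 7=7.14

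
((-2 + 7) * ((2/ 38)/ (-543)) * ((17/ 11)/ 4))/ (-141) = 85/ 64006668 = 0.00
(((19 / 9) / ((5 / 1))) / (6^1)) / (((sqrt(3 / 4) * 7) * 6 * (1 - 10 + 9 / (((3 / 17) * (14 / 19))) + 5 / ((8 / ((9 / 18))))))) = 152 * sqrt(3) / 8236485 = 0.00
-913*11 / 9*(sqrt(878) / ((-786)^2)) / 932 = -10043*sqrt(878) / 5182072848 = -0.00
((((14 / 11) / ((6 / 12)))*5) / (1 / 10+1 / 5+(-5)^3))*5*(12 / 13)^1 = -84000 / 178321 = -0.47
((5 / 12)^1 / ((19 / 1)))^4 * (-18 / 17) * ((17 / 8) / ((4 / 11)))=-0.00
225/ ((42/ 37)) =2775/ 14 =198.21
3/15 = 0.20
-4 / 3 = -1.33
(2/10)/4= 1/20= 0.05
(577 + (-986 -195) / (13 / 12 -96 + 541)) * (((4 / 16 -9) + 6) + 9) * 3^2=691764525 / 21412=32307.33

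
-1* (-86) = 86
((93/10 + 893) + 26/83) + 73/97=72729983/80510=903.37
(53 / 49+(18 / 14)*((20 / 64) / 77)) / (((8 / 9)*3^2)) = 1339 / 9856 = 0.14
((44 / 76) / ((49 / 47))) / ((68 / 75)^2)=2908125 / 4304944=0.68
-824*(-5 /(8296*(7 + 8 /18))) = 4635 /69479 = 0.07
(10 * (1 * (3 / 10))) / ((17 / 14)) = 42 / 17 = 2.47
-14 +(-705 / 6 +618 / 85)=-21119 / 170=-124.23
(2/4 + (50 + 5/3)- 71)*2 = -113/3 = -37.67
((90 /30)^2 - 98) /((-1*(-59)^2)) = 89 /3481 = 0.03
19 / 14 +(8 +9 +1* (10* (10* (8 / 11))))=14027 / 154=91.08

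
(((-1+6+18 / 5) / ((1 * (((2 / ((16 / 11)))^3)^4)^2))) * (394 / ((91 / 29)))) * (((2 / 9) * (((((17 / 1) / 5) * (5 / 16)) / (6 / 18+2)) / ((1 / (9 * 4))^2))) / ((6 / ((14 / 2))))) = 354988099311473897106711773184 / 4481628367492463048093887655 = 79.21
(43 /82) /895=43 /73390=0.00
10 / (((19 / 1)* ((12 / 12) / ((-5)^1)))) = -2.63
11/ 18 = 0.61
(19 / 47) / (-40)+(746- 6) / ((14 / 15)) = 10433867 / 13160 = 792.85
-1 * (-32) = 32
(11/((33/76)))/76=1/3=0.33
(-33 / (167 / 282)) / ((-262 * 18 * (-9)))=-0.00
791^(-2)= 0.00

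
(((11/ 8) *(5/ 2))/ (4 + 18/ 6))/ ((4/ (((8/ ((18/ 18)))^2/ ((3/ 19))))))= 1045/ 21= 49.76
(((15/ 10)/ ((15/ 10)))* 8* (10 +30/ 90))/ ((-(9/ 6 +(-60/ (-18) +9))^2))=-2976/ 6889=-0.43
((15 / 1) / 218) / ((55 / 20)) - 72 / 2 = -35.97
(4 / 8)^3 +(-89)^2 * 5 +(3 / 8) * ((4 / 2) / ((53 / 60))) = 16792933 / 424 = 39605.97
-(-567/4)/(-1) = -567/4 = -141.75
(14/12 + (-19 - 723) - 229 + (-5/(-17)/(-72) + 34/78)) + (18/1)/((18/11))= -15250085/15912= -958.40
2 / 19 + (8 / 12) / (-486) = 0.10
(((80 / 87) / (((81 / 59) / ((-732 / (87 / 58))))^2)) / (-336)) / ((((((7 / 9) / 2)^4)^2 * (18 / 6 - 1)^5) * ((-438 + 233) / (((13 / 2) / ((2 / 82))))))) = 31424945939712 / 1170254603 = 26853.08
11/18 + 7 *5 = 641/18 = 35.61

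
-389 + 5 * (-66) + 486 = -233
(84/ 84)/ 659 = 1/ 659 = 0.00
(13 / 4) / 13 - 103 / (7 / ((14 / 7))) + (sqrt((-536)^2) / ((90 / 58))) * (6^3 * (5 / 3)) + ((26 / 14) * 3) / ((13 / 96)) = 3482191 / 28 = 124363.96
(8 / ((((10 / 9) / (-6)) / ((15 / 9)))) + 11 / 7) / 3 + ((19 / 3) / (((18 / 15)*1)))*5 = 2.91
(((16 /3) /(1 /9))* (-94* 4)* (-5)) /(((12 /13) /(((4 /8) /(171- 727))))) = -12220 /139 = -87.91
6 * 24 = 144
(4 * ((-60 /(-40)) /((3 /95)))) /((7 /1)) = 190 /7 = 27.14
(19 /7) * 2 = 38 /7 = 5.43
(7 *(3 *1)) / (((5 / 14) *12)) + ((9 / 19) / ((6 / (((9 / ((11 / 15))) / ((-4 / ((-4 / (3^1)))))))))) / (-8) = 81253 / 16720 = 4.86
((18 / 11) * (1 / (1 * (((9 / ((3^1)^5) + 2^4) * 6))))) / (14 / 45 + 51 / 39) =0.01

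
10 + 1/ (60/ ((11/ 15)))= 9011/ 900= 10.01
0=0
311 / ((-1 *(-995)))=311 / 995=0.31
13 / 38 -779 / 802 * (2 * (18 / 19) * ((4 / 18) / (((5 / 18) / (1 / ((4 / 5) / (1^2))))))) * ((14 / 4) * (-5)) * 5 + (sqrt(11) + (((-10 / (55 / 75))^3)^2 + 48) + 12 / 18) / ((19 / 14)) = 14 * sqrt(11) / 19 + 383697785739010597 / 80985139554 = 4737881.37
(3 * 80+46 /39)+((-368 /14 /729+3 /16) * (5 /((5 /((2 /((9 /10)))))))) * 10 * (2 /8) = 242.02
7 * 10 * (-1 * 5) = -350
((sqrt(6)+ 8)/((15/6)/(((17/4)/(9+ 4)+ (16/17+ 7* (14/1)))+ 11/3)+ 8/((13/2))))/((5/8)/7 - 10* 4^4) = -113560928/45606529635 - 14195116* sqrt(6)/45606529635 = -0.00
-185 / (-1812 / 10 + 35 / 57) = 1425 / 1391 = 1.02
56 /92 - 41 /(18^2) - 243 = -242.52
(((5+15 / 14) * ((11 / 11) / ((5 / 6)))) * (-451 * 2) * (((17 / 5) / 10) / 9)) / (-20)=130339 / 10500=12.41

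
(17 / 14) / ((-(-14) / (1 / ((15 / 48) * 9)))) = 68 / 2205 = 0.03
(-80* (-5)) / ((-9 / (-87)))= 11600 / 3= 3866.67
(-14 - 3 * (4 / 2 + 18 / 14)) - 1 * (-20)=-3.86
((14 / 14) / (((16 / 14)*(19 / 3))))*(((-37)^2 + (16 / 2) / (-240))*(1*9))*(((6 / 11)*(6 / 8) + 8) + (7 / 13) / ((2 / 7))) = 238035924 / 13585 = 17521.97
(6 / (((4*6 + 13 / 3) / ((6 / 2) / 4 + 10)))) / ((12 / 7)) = 903 / 680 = 1.33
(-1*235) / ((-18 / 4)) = 470 / 9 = 52.22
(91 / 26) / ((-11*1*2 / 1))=-7 / 44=-0.16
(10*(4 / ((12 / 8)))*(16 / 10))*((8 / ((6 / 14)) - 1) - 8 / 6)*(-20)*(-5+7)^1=-250880 / 9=-27875.56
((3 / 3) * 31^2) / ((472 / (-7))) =-6727 / 472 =-14.25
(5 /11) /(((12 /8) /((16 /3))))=160 /99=1.62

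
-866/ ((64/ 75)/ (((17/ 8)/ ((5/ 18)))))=-993735/ 128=-7763.55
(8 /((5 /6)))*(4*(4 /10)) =384 /25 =15.36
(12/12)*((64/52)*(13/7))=16/7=2.29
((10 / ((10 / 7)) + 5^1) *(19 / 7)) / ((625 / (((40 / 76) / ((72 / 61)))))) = 61 / 2625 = 0.02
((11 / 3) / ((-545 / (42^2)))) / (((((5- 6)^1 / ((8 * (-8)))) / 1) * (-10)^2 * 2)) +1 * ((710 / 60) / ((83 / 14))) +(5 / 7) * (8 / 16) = -68613709 / 47496750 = -1.44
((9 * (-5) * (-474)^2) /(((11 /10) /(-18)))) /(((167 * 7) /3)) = 5459626800 /12859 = 424576.31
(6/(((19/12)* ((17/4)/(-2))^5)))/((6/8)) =-0.12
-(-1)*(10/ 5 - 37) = -35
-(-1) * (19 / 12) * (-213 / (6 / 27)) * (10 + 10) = -30352.50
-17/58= -0.29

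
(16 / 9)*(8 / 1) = 14.22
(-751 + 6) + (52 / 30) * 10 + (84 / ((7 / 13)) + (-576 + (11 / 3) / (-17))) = -19514 / 17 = -1147.88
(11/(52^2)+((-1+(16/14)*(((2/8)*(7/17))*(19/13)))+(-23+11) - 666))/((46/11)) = -343245991/2114528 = -162.33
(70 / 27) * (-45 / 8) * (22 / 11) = -175 / 6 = -29.17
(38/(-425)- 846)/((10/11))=-1977734/2125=-930.70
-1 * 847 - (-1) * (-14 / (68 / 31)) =-29015 / 34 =-853.38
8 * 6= 48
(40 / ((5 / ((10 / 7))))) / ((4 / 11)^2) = 605 / 7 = 86.43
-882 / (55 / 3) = -2646 / 55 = -48.11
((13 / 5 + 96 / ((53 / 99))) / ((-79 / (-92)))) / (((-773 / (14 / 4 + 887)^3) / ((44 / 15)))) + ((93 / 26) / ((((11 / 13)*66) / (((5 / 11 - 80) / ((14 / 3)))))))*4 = -366841493342754352193 / 646177407150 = -567710181.88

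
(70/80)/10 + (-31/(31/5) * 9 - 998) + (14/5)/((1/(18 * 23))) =9303/80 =116.29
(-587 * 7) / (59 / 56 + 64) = -230104 / 3643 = -63.16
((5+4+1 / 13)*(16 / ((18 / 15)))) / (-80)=-1.51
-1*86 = -86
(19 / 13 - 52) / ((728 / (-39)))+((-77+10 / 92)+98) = 398777 / 16744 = 23.82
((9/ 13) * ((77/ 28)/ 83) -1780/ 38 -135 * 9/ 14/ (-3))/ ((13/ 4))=-10269703/ 1865591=-5.50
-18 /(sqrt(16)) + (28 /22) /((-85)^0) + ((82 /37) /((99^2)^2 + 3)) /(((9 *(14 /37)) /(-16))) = -107418655781 /33284652786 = -3.23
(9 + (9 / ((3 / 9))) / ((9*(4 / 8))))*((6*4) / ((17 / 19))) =6840 / 17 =402.35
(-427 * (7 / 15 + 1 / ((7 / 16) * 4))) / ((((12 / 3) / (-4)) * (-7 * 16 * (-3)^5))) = 6649 / 408240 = 0.02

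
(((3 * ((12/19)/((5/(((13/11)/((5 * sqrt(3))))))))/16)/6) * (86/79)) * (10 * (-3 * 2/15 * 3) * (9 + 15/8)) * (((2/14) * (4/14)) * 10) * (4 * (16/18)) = -259376 * sqrt(3)/4045195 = -0.11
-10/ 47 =-0.21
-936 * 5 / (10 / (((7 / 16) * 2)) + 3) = -32760 / 101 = -324.36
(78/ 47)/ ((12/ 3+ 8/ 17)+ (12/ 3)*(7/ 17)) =51/ 188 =0.27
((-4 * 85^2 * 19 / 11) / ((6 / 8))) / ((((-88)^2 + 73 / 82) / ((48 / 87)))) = -2881676800 / 607772517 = -4.74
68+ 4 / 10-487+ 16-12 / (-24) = -4021 / 10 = -402.10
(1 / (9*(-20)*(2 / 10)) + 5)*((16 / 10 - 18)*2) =-7339 / 45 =-163.09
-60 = -60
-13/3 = -4.33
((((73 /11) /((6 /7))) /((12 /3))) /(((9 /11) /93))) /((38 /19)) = 15841 /144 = 110.01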